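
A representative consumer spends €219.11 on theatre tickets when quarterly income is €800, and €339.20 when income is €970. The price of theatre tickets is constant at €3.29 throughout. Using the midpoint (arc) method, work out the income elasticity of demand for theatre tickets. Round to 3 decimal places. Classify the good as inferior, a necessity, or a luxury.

With a constant price, Q₁ = 219.11/3.29 = 66.599 and Q₂ = 339.20/3.29 = 103.100 (equivalently, work directly with expenditure since P cancels).
Midpoint %ΔQ = (339.20 − 219.11)/279.15 = 0.43019; midpoint %ΔI = (970 − 800)/885 = 0.19209.
η = 0.43019 / 0.19209 = 2.240.
η > 1 ⇒ luxury.

2.240 (luxury)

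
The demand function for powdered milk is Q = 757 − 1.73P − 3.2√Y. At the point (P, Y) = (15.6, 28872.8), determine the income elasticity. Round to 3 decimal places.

At P = 15.6, Y = 28872.8: Q = 186.268.
Holding P constant, ∂Q/∂Y = -3.2/(2√Y) = -0.0094162.
η_Y = (∂Q/∂Y)·(Y/Q) = -0.0094162 × (28872.8/186.268) = -1.460.

-1.460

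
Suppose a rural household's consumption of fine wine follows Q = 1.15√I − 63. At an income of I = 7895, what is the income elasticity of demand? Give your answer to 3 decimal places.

At I = 7895: Q = 39.182.
dQ/dI = 1.15/(2√I) = 0.0064713 at this income.
η = (dQ/dI)·(I/Q) = 0.0064713 × (7895/39.182) = 1.304.

1.304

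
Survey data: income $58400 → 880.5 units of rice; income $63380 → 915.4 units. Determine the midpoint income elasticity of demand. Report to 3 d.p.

ΔQ = 915.4 − 880.5 = 34.9; midpoint Q̄ = (880.5 + 915.4)/2 = 897.95.
ΔI = 63380 − 58400 = 4980; midpoint Ī = (58400 + 63380)/2 = 60890.
η = (ΔQ/Q̄) ÷ (ΔI/Ī) = (34.9/897.95) ÷ (4980/60890) = 0.475.

0.475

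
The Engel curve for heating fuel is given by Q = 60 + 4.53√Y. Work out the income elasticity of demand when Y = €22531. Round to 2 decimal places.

At Y = 22531: Q = 739.968.
dQ/dY = 4.53/(2√Y) = 0.0150896 at this income.
η = (dQ/dY)·(Y/Q) = 0.0150896 × (22531/739.968) = 0.46.

0.46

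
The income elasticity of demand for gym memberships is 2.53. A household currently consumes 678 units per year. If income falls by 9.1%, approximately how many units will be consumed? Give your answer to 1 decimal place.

%ΔQ ≈ η × %ΔI = 2.53 × (-9.1%) = -23.023%.
New Q ≈ 678 × (1 − 0.23023) = 521.9.

521.9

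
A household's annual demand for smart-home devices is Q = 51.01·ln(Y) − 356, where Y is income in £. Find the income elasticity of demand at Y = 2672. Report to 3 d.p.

At Y = 2672: Q = 46.499.
dQ/dY = 51.01/Y = 0.0190906 at this income.
η = (dQ/dY)·(Y/Q) = 0.0190906 × (2672/46.499) = 1.097.

1.097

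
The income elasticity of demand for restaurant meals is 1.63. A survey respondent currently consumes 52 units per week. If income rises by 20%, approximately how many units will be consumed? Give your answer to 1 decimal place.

69.0

%ΔQ ≈ η × %ΔI = 1.63 × 20% = 32.6%.
New Q ≈ 52 × (1 + 0.326) = 69.0.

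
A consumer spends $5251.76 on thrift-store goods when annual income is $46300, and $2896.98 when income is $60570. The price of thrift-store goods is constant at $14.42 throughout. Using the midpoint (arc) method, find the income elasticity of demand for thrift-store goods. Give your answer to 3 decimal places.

With a constant price, Q₁ = 5251.76/14.42 = 364.200 and Q₂ = 2896.98/14.42 = 200.900 (equivalently, work directly with expenditure since P cancels).
Midpoint %ΔQ = (2896.98 − 5251.76)/4074.37 = -0.57795; midpoint %ΔI = (60570 − 46300)/53435 = 0.26705.
η = -0.57795 / 0.26705 = -2.164.

-2.164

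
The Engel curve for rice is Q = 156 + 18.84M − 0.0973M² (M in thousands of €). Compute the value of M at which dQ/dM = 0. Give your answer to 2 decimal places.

dQ/dM = 18.84 − 0.1946M.
The good is inferior where dQ/dM < 0. Setting dQ/dM = 0 gives M = 18.84 / 0.1946 = 96.81.

96.81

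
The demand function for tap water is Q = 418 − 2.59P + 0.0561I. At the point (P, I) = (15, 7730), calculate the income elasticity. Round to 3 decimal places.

At P = 15, I = 7730: Q = 812.803.
Holding P constant, ∂Q/∂I = 0.0561.
η_I = (∂Q/∂I)·(I/Q) = 0.0561 × (7730/812.803) = 0.534.

0.534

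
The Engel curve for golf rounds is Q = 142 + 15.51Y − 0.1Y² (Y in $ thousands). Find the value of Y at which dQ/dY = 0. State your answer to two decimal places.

dQ/dY = 15.51 − 0.2Y.
The good is inferior where dQ/dY < 0. Setting dQ/dY = 0 gives Y = 15.51 / 0.2 = 77.55.

77.55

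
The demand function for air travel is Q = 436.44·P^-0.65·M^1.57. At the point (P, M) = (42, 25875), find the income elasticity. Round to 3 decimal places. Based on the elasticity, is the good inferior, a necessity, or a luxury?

1.570 (luxury)

For a multiplicative demand Q = A·P^α·M^β, the income elasticity is β everywhere.
Here β = 1.57, so η = 1.570.
Since η > 1, this is a luxury.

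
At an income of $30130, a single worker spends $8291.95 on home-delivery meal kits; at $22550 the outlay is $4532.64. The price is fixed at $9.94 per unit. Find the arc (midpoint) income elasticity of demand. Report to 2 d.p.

2.04

With a constant price, Q₁ = 8291.95/9.94 = 834.200 and Q₂ = 4532.64/9.94 = 456.000 (equivalently, work directly with expenditure since P cancels).
Midpoint %ΔQ = (4532.64 − 8291.95)/6412.30 = -0.58627; midpoint %ΔI = (22550 − 30130)/26340 = -0.28778.
η = -0.58627 / -0.28778 = 2.04.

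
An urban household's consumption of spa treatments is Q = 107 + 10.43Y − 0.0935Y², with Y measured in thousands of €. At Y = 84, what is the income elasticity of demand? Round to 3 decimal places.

-1.371

At Y = 84: Q = 323.3840.
dQ/dY = 10.43 − 0.187Y = -5.27800.
η = (dQ/dY)·(Y/Q) = -5.27800 × (84/323.3840) = -1.371.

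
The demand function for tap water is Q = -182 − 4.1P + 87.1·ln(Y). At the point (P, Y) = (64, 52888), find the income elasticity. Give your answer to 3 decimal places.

At P = 64, Y = 52888: Q = 502.894.
Holding P constant, ∂Q/∂Y = 87.1/Y = 0.00164688.
η_Y = (∂Q/∂Y)·(Y/Q) = 0.00164688 × (52888/502.894) = 0.173.

0.173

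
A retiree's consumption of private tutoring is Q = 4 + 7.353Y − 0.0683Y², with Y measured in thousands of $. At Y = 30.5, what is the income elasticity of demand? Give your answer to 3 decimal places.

At Y = 30.5: Q = 164.7304.
dQ/dY = 7.353 − 0.1366Y = 3.18670.
η = (dQ/dY)·(Y/Q) = 3.18670 × (30.5/164.7304) = 0.590.

0.590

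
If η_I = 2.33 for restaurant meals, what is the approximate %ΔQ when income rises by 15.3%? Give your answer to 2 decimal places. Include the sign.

%ΔQ ≈ η × %ΔI = 2.33 × 15.3% = 35.65%.

35.65%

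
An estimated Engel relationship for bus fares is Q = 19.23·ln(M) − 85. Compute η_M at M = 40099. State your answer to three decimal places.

At M = 40099: Q = 118.821.
dQ/dM = 19.23/M = 0.000479563 at this income.
η = (dQ/dM)·(M/Q) = 0.000479563 × (40099/118.821) = 0.162.

0.162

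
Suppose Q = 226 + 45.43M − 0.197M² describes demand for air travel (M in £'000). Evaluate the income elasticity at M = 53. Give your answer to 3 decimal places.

At M = 53: Q = 2080.4170.
dQ/dM = 45.43 − 0.394M = 24.54800.
η = (dQ/dM)·(M/Q) = 24.54800 × (53/2080.4170) = 0.625.

0.625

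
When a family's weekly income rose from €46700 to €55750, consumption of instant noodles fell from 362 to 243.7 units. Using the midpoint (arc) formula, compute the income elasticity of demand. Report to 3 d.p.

ΔQ = 243.7 − 362 = -118.3; midpoint Q̄ = (362 + 243.7)/2 = 302.85.
ΔI = 55750 − 46700 = 9050; midpoint Ī = (46700 + 55750)/2 = 51225.
η = (ΔQ/Q̄) ÷ (ΔI/Ī) = (-118.3/302.85) ÷ (9050/51225) = -2.211.

-2.211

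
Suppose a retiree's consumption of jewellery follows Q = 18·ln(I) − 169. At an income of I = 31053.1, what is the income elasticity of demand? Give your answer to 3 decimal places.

At I = 31053.1: Q = 17.182.
dQ/dI = 18/I = 0.000579652 at this income.
η = (dQ/dI)·(I/Q) = 0.000579652 × (31053.1/17.182) = 1.048.

1.048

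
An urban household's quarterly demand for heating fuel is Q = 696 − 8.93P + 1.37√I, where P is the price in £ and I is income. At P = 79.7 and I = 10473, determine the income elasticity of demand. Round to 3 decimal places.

At P = 79.7, I = 10473: Q = 124.482.
Holding P constant, ∂Q/∂I = 1.37/(2√I) = 0.00669353.
η_I = (∂Q/∂I)·(I/Q) = 0.00669353 × (10473/124.482) = 0.563.

0.563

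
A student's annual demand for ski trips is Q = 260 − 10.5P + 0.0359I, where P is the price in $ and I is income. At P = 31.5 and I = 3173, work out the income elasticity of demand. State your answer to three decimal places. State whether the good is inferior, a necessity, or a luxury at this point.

At P = 31.5, I = 3173: Q = 43.161.
Holding P constant, ∂Q/∂I = 0.0359.
η_I = (∂Q/∂I)·(I/Q) = 0.0359 × (3173/43.161) = 2.639.
Since η > 1, this is a luxury.

2.639 (luxury)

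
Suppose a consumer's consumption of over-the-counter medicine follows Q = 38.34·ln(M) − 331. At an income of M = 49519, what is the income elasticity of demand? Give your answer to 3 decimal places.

At M = 49519: Q = 83.460.
dQ/dM = 38.34/M = 0.000774248 at this income.
η = (dQ/dM)·(M/Q) = 0.000774248 × (49519/83.460) = 0.459.

0.459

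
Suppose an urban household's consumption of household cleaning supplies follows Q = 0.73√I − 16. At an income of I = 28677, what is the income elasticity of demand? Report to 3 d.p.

0.574

At I = 28677: Q = 107.620.
dQ/dI = 0.73/(2√I) = 0.00215539 at this income.
η = (dQ/dI)·(I/Q) = 0.00215539 × (28677/107.620) = 0.574.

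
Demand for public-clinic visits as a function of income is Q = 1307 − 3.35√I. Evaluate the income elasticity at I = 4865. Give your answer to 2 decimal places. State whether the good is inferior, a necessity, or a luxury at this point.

At I = 4865: Q = 1073.339.
dQ/dI = -3.35/(2√I) = -0.0240145 at this income.
η = (dQ/dI)·(I/Q) = -0.0240145 × (4865/1073.339) = -0.11.
Since η < 0, the good is an inferior good.

-0.11 (inferior good)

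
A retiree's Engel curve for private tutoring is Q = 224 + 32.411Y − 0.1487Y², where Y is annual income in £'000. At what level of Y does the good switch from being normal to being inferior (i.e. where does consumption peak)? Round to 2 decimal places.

108.98

dQ/dY = 32.411 − 0.2974Y.
The good is inferior where dQ/dY < 0. Setting dQ/dY = 0 gives Y = 32.411 / 0.2974 = 108.98.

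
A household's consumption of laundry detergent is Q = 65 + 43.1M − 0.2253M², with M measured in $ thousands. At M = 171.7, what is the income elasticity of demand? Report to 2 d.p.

At M = 171.7: Q = 823.2255.
dQ/dM = 43.1 − 0.4506M = -34.26802.
η = (dQ/dM)·(M/Q) = -34.26802 × (171.7/823.2255) = -7.15.

-7.15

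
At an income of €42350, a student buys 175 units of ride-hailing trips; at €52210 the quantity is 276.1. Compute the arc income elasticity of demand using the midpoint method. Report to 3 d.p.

ΔQ = 276.1 − 175 = 101.1; midpoint Q̄ = (175 + 276.1)/2 = 225.55.
ΔI = 52210 − 42350 = 9860; midpoint Ī = (42350 + 52210)/2 = 47280.
η = (ΔQ/Q̄) ÷ (ΔI/Ī) = (101.1/225.55) ÷ (9860/47280) = 2.149.

2.149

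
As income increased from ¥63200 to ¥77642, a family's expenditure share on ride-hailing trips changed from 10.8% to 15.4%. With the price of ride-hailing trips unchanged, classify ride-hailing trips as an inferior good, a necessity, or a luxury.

luxury

The budget share rises as income rises, so η > 1.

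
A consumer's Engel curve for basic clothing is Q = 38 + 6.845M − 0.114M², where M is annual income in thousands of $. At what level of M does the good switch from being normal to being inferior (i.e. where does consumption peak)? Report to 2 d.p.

dQ/dM = 6.845 − 0.228M.
The good is inferior where dQ/dM < 0. Setting dQ/dM = 0 gives M = 6.845 / 0.228 = 30.02.

30.02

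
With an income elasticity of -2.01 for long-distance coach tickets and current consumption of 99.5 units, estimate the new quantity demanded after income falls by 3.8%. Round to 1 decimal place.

107.1

%ΔQ ≈ η × %ΔI = -2.01 × (-3.8%) = 7.638%.
New Q ≈ 99.5 × (1 + 0.07638) = 107.1.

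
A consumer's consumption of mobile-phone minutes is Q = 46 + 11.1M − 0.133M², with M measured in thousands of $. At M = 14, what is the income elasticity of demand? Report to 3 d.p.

At M = 14: Q = 175.3320.
dQ/dM = 11.1 − 0.266M = 7.37600.
η = (dQ/dM)·(M/Q) = 7.37600 × (14/175.3320) = 0.589.

0.589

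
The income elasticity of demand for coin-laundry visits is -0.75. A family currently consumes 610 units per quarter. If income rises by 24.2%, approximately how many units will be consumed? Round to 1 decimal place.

499.3

%ΔQ ≈ η × %ΔI = -0.75 × 24.2% = -18.15%.
New Q ≈ 610 × (1 − 0.1815) = 499.3.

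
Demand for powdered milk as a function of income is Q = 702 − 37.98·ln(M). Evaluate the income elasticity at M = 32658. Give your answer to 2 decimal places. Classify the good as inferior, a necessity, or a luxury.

At M = 32658: Q = 307.242.
dQ/dM = -37.98/M = -0.00116296 at this income.
η = (dQ/dM)·(M/Q) = -0.00116296 × (32658/307.242) = -0.12.
Since η < 0, the good is an inferior good.

-0.12 (inferior good)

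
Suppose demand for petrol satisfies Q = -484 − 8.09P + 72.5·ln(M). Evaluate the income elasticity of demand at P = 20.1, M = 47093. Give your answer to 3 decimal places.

0.543

At P = 20.1, M = 47093: Q = 133.482.
Holding P constant, ∂Q/∂M = 72.5/M = 0.00153951.
η_M = (∂Q/∂M)·(M/Q) = 0.00153951 × (47093/133.482) = 0.543.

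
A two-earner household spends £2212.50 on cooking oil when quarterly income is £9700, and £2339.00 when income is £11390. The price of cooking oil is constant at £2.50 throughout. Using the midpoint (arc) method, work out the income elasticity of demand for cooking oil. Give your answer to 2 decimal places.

With a constant price, Q₁ = 2212.50/2.50 = 885.000 and Q₂ = 2339.00/2.50 = 935.600 (equivalently, work directly with expenditure since P cancels).
Midpoint %ΔQ = (2339.00 − 2212.50)/2275.75 = 0.05559; midpoint %ΔI = (11390 − 9700)/10545 = 0.16027.
η = 0.05559 / 0.16027 = 0.35.

0.35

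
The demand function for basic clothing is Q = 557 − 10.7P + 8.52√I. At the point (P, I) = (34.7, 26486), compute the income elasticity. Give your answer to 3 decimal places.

At P = 34.7, I = 26486: Q = 1572.299.
Holding P constant, ∂Q/∂I = 8.52/(2√I) = 0.0261759.
η_I = (∂Q/∂I)·(I/Q) = 0.0261759 × (26486/1572.299) = 0.441.

0.441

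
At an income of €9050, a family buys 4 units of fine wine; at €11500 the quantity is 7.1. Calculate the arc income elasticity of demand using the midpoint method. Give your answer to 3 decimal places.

2.343

ΔQ = 7.1 − 4 = 3.1; midpoint Q̄ = (4 + 7.1)/2 = 5.55.
ΔI = 11500 − 9050 = 2450; midpoint Ī = (9050 + 11500)/2 = 10275.
η = (ΔQ/Q̄) ÷ (ΔI/Ī) = (3.1/5.55) ÷ (2450/10275) = 2.343.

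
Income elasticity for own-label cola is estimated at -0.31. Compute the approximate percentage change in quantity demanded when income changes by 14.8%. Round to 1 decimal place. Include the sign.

%ΔQ ≈ η × %ΔI = -0.31 × 14.8% = -4.6%.

-4.6%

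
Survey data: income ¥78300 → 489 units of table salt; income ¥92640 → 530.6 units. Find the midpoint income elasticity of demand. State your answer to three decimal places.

0.486

ΔQ = 530.6 − 489 = 41.6; midpoint Q̄ = (489 + 530.6)/2 = 509.8.
ΔI = 92640 − 78300 = 14340; midpoint Ī = (78300 + 92640)/2 = 85470.
η = (ΔQ/Q̄) ÷ (ΔI/Ī) = (41.6/509.8) ÷ (14340/85470) = 0.486.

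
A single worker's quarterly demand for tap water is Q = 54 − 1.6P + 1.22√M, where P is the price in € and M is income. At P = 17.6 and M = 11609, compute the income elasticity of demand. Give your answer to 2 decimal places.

0.42

At P = 17.6, M = 11609: Q = 157.289.
Holding P constant, ∂Q/∂M = 1.22/(2√M) = 0.00566151.
η_M = (∂Q/∂M)·(M/Q) = 0.00566151 × (11609/157.289) = 0.42.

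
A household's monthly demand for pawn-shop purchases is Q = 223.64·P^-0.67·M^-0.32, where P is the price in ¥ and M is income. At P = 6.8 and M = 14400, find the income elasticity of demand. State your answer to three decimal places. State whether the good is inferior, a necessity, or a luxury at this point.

For a multiplicative demand Q = A·P^α·M^β, the income elasticity is β everywhere.
Here β = -0.32, so η = -0.320.
Since η < 0, this is an inferior good.

-0.320 (inferior good)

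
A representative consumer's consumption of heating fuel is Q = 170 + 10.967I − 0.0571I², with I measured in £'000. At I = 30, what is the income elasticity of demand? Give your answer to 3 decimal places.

At I = 30: Q = 447.6200.
dQ/dI = 10.967 − 0.1142I = 7.54100.
η = (dQ/dI)·(I/Q) = 7.54100 × (30/447.6200) = 0.505.

0.505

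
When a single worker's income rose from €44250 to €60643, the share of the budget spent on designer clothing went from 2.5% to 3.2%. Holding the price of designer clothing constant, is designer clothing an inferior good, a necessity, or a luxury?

The budget share rises as income rises, so η > 1.

luxury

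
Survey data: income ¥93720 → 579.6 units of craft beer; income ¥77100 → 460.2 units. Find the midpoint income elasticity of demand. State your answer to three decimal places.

ΔQ = 460.2 − 579.6 = -119.4; midpoint Q̄ = (579.6 + 460.2)/2 = 519.9.
ΔI = 77100 − 93720 = -16620; midpoint Ī = (93720 + 77100)/2 = 85410.
η = (ΔQ/Q̄) ÷ (ΔI/Ī) = (-119.4/519.9) ÷ (-16620/85410) = 1.180.

1.180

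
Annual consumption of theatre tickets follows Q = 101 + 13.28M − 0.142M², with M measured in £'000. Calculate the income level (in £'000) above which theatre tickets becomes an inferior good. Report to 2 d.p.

46.76

dQ/dM = 13.28 − 0.284M.
The good is inferior where dQ/dM < 0. Setting dQ/dM = 0 gives M = 13.28 / 0.284 = 46.76.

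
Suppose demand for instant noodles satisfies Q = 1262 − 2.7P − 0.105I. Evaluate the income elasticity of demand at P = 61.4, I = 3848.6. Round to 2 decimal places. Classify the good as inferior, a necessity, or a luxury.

At P = 61.4, I = 3848.6: Q = 692.117.
Holding P constant, ∂Q/∂I = −0.105.
η_I = (∂Q/∂I)·(I/Q) = -0.105 × (3848.6/692.117) = -0.58.
Since η < 0, this is an inferior good.

-0.58 (inferior good)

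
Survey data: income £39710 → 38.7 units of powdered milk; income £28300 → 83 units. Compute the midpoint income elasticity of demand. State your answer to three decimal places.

-2.170

ΔQ = 83 − 38.7 = 44.3; midpoint Q̄ = (38.7 + 83)/2 = 60.85.
ΔI = 28300 − 39710 = -11410; midpoint Ī = (39710 + 28300)/2 = 34005.
η = (ΔQ/Q̄) ÷ (ΔI/Ī) = (44.3/60.85) ÷ (-11410/34005) = -2.170.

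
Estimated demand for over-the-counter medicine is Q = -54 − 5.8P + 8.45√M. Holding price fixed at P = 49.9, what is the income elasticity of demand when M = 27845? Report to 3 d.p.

At P = 49.9, M = 27845: Q = 1066.616.
Holding P constant, ∂Q/∂M = 8.45/(2√M) = 0.0253194.
η_M = (∂Q/∂M)·(M/Q) = 0.0253194 × (27845/1066.616) = 0.661.

0.661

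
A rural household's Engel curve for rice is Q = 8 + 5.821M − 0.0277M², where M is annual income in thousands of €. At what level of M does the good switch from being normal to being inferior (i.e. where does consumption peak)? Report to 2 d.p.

105.07

dQ/dM = 5.821 − 0.0554M.
The good is inferior where dQ/dM < 0. Setting dQ/dM = 0 gives M = 5.821 / 0.0554 = 105.07.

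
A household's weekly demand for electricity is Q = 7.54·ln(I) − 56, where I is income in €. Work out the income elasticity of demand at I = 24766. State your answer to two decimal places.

0.37

At I = 24766: Q = 20.284.
dQ/dI = 7.54/I = 0.00030445 at this income.
η = (dQ/dI)·(I/Q) = 0.00030445 × (24766/20.284) = 0.37.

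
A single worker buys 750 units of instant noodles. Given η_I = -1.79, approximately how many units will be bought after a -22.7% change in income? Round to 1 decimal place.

1054.7

%ΔQ ≈ η × %ΔI = -1.79 × (-22.7%) = 40.633%.
New Q ≈ 750 × (1 + 0.40633) = 1054.7.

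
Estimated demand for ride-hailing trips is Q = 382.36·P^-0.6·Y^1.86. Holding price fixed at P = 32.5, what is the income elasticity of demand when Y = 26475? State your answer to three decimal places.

1.860

For a multiplicative demand Q = A·P^α·Y^β, the income elasticity is β everywhere.
Here β = 1.86, so η = 1.860.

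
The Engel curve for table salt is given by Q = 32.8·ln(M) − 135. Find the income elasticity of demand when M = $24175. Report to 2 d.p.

At M = 24175: Q = 196.053.
dQ/dM = 32.8/M = 0.00135677 at this income.
η = (dQ/dM)·(M/Q) = 0.00135677 × (24175/196.053) = 0.17.

0.17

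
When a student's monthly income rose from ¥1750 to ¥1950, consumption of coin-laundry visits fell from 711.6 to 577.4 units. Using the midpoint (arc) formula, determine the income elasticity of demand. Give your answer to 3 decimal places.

ΔQ = 577.4 − 711.6 = -134.2; midpoint Q̄ = (711.6 + 577.4)/2 = 644.5.
ΔI = 1950 − 1750 = 200; midpoint Ī = (1750 + 1950)/2 = 1850.
η = (ΔQ/Q̄) ÷ (ΔI/Ī) = (-134.2/644.5) ÷ (200/1850) = -1.926.

-1.926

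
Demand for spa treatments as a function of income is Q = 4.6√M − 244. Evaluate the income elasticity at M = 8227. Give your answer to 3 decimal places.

At M = 8227: Q = 173.233.
dQ/dM = 4.6/(2√M) = 0.0253575 at this income.
η = (dQ/dM)·(M/Q) = 0.0253575 × (8227/173.233) = 1.204.

1.204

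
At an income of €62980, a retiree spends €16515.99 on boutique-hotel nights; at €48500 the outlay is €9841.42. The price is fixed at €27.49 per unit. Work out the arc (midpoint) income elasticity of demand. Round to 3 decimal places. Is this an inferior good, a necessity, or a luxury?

1.950 (luxury)

With a constant price, Q₁ = 16515.99/27.49 = 600.800 and Q₂ = 9841.42/27.49 = 358.000 (equivalently, work directly with expenditure since P cancels).
Midpoint %ΔQ = (9841.42 − 16515.99)/13178.71 = -0.50647; midpoint %ΔI = (48500 − 62980)/55740 = -0.25978.
η = -0.50647 / -0.25978 = 1.950.
η > 1 ⇒ luxury.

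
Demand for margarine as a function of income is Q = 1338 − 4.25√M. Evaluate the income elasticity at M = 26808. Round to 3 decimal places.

At M = 26808: Q = 642.141.
dQ/dM = -4.25/(2√M) = -0.0129786 at this income.
η = (dQ/dM)·(M/Q) = -0.0129786 × (26808/642.141) = -0.542.

-0.542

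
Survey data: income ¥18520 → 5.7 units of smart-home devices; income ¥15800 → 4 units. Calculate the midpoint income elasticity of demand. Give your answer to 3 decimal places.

ΔQ = 4 − 5.7 = -1.7; midpoint Q̄ = (5.7 + 4)/2 = 4.85.
ΔI = 15800 − 18520 = -2720; midpoint Ī = (18520 + 15800)/2 = 17160.
η = (ΔQ/Q̄) ÷ (ΔI/Ī) = (-1.7/4.85) ÷ (-2720/17160) = 2.211.

2.211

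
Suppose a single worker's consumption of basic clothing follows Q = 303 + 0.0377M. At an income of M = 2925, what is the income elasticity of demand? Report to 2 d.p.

At M = 2925: Q = 413.273.
dQ/dM = 0.0377.
η = (dQ/dM)·(M/Q) = 0.0377 × (2925/413.273) = 0.27.

0.27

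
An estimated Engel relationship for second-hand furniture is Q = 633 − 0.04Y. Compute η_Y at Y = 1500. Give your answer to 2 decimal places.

-0.10

At Y = 1500: Q = 573.000.
dQ/dY = −0.04.
η = (dQ/dY)·(Y/Q) = -0.04 × (1500/573.000) = -0.10.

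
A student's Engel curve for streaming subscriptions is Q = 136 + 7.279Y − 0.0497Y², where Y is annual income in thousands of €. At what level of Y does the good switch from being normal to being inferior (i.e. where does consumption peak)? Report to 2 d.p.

73.23

dQ/dY = 7.279 − 0.0994Y.
The good is inferior where dQ/dY < 0. Setting dQ/dY = 0 gives Y = 7.279 / 0.0994 = 73.23.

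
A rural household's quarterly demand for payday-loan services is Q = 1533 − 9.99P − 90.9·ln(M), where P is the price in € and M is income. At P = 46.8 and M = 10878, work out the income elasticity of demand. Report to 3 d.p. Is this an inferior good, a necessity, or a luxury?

At P = 46.8, M = 10878: Q = 220.598.
Holding P constant, ∂Q/∂M = -90.9/M = -0.00835632.
η_M = (∂Q/∂M)·(M/Q) = -0.00835632 × (10878/220.598) = -0.412.
Since η < 0, this is an inferior good.

-0.412 (inferior good)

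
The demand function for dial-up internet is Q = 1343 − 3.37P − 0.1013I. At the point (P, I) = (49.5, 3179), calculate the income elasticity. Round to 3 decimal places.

-0.377

At P = 49.5, I = 3179: Q = 854.152.
Holding P constant, ∂Q/∂I = −0.1013.
η_I = (∂Q/∂I)·(I/Q) = -0.1013 × (3179/854.152) = -0.377.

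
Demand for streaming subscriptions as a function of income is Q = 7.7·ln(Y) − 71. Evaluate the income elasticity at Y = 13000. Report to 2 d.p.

3.97

At Y = 13000: Q = 1.940.
dQ/dY = 7.7/Y = 0.000592308 at this income.
η = (dQ/dY)·(Y/Q) = 0.000592308 × (13000/1.940) = 3.97.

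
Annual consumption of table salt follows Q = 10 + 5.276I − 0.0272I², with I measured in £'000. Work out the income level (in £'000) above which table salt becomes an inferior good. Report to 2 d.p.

96.99

dQ/dI = 5.276 − 0.0544I.
The good is inferior where dQ/dI < 0. Setting dQ/dI = 0 gives I = 5.276 / 0.0544 = 96.99.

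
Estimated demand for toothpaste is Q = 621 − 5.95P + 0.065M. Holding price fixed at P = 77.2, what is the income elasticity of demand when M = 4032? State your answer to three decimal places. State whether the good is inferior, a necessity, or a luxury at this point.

0.618 (necessity)

At P = 77.2, M = 4032: Q = 423.740.
Holding P constant, ∂Q/∂M = 0.065.
η_M = (∂Q/∂M)·(M/Q) = 0.065 × (4032/423.740) = 0.618.
Since 0 < η < 1, this is a necessity.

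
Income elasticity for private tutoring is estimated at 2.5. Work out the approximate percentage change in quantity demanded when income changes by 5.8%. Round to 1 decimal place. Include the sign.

%ΔQ ≈ η × %ΔI = 2.5 × 5.8% = 14.5%.

14.5%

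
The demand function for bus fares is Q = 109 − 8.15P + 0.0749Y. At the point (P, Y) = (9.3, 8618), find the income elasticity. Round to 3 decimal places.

At P = 9.3, Y = 8618: Q = 678.693.
Holding P constant, ∂Q/∂Y = 0.0749.
η_Y = (∂Q/∂Y)·(Y/Q) = 0.0749 × (8618/678.693) = 0.951.

0.951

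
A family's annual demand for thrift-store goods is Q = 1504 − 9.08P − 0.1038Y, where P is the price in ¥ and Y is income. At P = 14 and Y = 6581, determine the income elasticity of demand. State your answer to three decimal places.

-0.985

At P = 14, Y = 6581: Q = 693.772.
Holding P constant, ∂Q/∂Y = −0.1038.
η_Y = (∂Q/∂Y)·(Y/Q) = -0.1038 × (6581/693.772) = -0.985.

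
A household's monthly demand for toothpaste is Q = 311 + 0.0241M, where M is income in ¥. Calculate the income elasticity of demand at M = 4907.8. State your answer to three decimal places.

At M = 4907.8: Q = 429.278.
dQ/dM = 0.0241.
η = (dQ/dM)·(M/Q) = 0.0241 × (4907.8/429.278) = 0.276.

0.276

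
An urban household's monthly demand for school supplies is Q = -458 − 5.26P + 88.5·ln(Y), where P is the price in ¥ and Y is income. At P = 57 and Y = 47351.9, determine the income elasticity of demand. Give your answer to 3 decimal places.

At P = 57, Y = 47351.9: Q = 194.915.
Holding P constant, ∂Q/∂Y = 88.5/Y = 0.00186899.
η_Y = (∂Q/∂Y)·(Y/Q) = 0.00186899 × (47351.9/194.915) = 0.454.

0.454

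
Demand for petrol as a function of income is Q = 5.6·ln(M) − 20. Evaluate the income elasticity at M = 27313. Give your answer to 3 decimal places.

At M = 27313: Q = 37.205.
dQ/dM = 5.6/M = 0.000205031 at this income.
η = (dQ/dM)·(M/Q) = 0.000205031 × (27313/37.205) = 0.151.

0.151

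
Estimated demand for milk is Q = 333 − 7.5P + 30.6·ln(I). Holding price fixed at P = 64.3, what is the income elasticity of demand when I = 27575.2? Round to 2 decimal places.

At P = 64.3, I = 27575.2: Q = 163.625.
Holding P constant, ∂Q/∂I = 30.6/I = 0.00110969.
η_I = (∂Q/∂I)·(I/Q) = 0.00110969 × (27575.2/163.625) = 0.19.

0.19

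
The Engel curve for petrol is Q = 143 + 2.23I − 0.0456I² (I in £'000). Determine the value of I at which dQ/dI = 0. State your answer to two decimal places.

dQ/dI = 2.23 − 0.0912I.
The good is inferior where dQ/dI < 0. Setting dQ/dI = 0 gives I = 2.23 / 0.0912 = 24.45.

24.45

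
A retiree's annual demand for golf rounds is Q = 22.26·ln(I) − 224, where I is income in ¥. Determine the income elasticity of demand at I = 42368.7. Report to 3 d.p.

At I = 42368.7: Q = 13.162.
dQ/dI = 22.26/I = 0.000525388 at this income.
η = (dQ/dI)·(I/Q) = 0.000525388 × (42368.7/13.162) = 1.691.

1.691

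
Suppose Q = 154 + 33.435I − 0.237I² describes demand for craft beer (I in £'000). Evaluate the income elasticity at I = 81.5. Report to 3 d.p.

At I = 81.5: Q = 1304.7393.
dQ/dI = 33.435 − 0.474I = -5.19600.
η = (dQ/dI)·(I/Q) = -5.19600 × (81.5/1304.7393) = -0.325.

-0.325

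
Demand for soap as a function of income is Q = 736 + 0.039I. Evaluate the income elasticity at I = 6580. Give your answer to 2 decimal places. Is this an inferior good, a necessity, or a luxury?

At I = 6580: Q = 992.620.
dQ/dI = 0.039.
η = (dQ/dI)·(I/Q) = 0.039 × (6580/992.620) = 0.26.
Since 0 < η < 1, the good is a necessity.

0.26 (necessity)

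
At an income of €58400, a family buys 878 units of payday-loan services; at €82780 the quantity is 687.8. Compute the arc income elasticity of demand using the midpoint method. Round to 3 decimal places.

-0.703

ΔQ = 687.8 − 878 = -190.2; midpoint Q̄ = (878 + 687.8)/2 = 782.9.
ΔI = 82780 − 58400 = 24380; midpoint Ī = (58400 + 82780)/2 = 70590.
η = (ΔQ/Q̄) ÷ (ΔI/Ī) = (-190.2/782.9) ÷ (24380/70590) = -0.703.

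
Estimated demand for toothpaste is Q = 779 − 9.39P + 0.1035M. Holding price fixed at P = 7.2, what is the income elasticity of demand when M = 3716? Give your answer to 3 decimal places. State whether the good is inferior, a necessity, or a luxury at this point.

0.351 (necessity)

At P = 7.2, M = 3716: Q = 1095.998.
Holding P constant, ∂Q/∂M = 0.1035.
η_M = (∂Q/∂M)·(M/Q) = 0.1035 × (3716/1095.998) = 0.351.
Since 0 < η < 1, this is a necessity.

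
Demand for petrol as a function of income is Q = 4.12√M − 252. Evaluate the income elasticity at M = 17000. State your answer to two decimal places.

0.94

At M = 17000: Q = 285.182.
dQ/dM = 4.12/(2√M) = 0.0157995 at this income.
η = (dQ/dM)·(M/Q) = 0.0157995 × (17000/285.182) = 0.94.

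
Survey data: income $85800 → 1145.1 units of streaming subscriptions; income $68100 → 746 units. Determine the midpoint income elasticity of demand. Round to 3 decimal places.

ΔQ = 746 − 1145.1 = -399.1; midpoint Q̄ = (1145.1 + 746)/2 = 945.55.
ΔI = 68100 − 85800 = -17700; midpoint Ī = (85800 + 68100)/2 = 76950.
η = (ΔQ/Q̄) ÷ (ΔI/Ī) = (-399.1/945.55) ÷ (-17700/76950) = 1.835.

1.835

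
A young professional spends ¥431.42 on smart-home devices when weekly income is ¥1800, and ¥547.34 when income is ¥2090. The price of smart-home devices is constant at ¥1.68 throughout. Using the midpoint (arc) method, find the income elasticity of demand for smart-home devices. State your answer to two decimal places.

With a constant price, Q₁ = 431.42/1.68 = 256.798 and Q₂ = 547.34/1.68 = 325.798 (equivalently, work directly with expenditure since P cancels).
Midpoint %ΔQ = (547.34 − 431.42)/489.38 = 0.23687; midpoint %ΔI = (2090 − 1800)/1945 = 0.14910.
η = 0.23687 / 0.14910 = 1.59.

1.59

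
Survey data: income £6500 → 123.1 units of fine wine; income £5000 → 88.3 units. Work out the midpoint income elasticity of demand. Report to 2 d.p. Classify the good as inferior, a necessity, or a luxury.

ΔQ = 88.3 − 123.1 = -34.8; midpoint Q̄ = (123.1 + 88.3)/2 = 105.7.
ΔI = 5000 − 6500 = -1500; midpoint Ī = (6500 + 5000)/2 = 5750.
η = (ΔQ/Q̄) ÷ (ΔI/Ī) = (-34.8/105.7) ÷ (-1500/5750) = 1.26.
η > 1 ⇒ luxury.

1.26 (luxury)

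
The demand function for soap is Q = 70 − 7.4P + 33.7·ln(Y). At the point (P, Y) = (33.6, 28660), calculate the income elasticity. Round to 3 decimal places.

At P = 33.6, Y = 28660: Q = 167.232.
Holding P constant, ∂Q/∂Y = 33.7/Y = 0.00117585.
η_Y = (∂Q/∂Y)·(Y/Q) = 0.00117585 × (28660/167.232) = 0.202.

0.202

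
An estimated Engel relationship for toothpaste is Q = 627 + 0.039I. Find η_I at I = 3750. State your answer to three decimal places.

At I = 3750: Q = 773.250.
dQ/dI = 0.039.
η = (dQ/dI)·(I/Q) = 0.039 × (3750/773.250) = 0.189.

0.189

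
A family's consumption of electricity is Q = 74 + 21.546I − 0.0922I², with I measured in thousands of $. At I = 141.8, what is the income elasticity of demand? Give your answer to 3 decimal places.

At I = 141.8: Q = 1275.3353.
dQ/dI = 21.546 − 0.1844I = -4.60192.
η = (dQ/dI)·(I/Q) = -4.60192 × (141.8/1275.3353) = -0.512.

-0.512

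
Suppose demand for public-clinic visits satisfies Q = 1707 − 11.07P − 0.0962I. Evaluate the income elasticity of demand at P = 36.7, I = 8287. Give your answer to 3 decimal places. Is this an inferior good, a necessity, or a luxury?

At P = 36.7, I = 8287: Q = 503.522.
Holding P constant, ∂Q/∂I = −0.0962.
η_I = (∂Q/∂I)·(I/Q) = -0.0962 × (8287/503.522) = -1.583.
Since η < 0, this is an inferior good.

-1.583 (inferior good)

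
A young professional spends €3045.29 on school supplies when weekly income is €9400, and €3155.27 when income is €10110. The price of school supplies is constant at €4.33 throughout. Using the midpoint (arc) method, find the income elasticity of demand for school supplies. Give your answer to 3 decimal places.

0.487

With a constant price, Q₁ = 3045.29/4.33 = 703.300 and Q₂ = 3155.27/4.33 = 728.700 (equivalently, work directly with expenditure since P cancels).
Midpoint %ΔQ = (3155.27 − 3045.29)/3100.28 = 0.03547; midpoint %ΔI = (10110 − 9400)/9755 = 0.07278.
η = 0.03547 / 0.07278 = 0.487.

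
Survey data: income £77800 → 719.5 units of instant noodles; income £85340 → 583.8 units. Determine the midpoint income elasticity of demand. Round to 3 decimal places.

ΔQ = 583.8 − 719.5 = -135.7; midpoint Q̄ = (719.5 + 583.8)/2 = 651.65.
ΔI = 85340 − 77800 = 7540; midpoint Ī = (77800 + 85340)/2 = 81570.
η = (ΔQ/Q̄) ÷ (ΔI/Ī) = (-135.7/651.65) ÷ (7540/81570) = -2.253.

-2.253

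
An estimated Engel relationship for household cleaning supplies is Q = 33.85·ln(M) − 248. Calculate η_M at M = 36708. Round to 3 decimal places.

0.314

At M = 36708: Q = 107.789.
dQ/dM = 33.85/M = 0.000922142 at this income.
η = (dQ/dM)·(M/Q) = 0.000922142 × (36708/107.789) = 0.314.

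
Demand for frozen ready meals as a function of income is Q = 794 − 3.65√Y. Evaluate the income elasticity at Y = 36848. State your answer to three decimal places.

At Y = 36848: Q = 93.352.
dQ/dY = -3.65/(2√Y) = -0.00950727 at this income.
η = (dQ/dY)·(Y/Q) = -0.00950727 × (36848/93.352) = -3.753.

-3.753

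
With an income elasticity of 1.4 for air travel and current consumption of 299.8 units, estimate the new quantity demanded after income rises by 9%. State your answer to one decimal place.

337.6

%ΔQ ≈ η × %ΔI = 1.4 × 9% = 12.6%.
New Q ≈ 299.8 × (1 + 0.126) = 337.6.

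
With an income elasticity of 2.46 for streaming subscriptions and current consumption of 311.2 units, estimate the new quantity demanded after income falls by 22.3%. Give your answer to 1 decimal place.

140.5

%ΔQ ≈ η × %ΔI = 2.46 × (-22.3%) = -54.858%.
New Q ≈ 311.2 × (1 − 0.54858) = 140.5.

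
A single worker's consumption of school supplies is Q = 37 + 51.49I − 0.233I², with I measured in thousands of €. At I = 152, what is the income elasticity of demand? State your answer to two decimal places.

At I = 152: Q = 2480.2480.
dQ/dI = 51.49 − 0.466I = -19.34200.
η = (dQ/dI)·(I/Q) = -19.34200 × (152/2480.2480) = -1.19.

-1.19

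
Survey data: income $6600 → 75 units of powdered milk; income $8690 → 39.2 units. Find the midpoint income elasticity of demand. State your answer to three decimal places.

ΔQ = 39.2 − 75 = -35.8; midpoint Q̄ = (75 + 39.2)/2 = 57.1.
ΔI = 8690 − 6600 = 2090; midpoint Ī = (6600 + 8690)/2 = 7645.
η = (ΔQ/Q̄) ÷ (ΔI/Ī) = (-35.8/57.1) ÷ (2090/7645) = -2.293.

-2.293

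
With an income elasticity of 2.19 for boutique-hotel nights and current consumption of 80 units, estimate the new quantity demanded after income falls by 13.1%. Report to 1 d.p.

57.0

%ΔQ ≈ η × %ΔI = 2.19 × (-13.1%) = -28.689%.
New Q ≈ 80 × (1 − 0.28689) = 57.0.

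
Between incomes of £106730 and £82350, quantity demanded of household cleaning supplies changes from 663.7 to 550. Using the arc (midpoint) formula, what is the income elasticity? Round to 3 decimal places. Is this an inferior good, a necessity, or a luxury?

ΔQ = 550 − 663.7 = -113.7; midpoint Q̄ = (663.7 + 550)/2 = 606.85.
ΔI = 82350 − 106730 = -24380; midpoint Ī = (106730 + 82350)/2 = 94540.
η = (ΔQ/Q̄) ÷ (ΔI/Ī) = (-113.7/606.85) ÷ (-24380/94540) = 0.727.
0 < η < 1 ⇒ necessity.

0.727 (necessity)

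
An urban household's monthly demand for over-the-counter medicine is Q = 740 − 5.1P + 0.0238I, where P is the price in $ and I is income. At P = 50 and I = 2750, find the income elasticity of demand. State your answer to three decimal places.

0.119

At P = 50, I = 2750: Q = 550.450.
Holding P constant, ∂Q/∂I = 0.0238.
η_I = (∂Q/∂I)·(I/Q) = 0.0238 × (2750/550.450) = 0.119.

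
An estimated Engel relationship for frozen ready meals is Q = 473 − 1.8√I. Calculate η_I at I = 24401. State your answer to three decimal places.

-0.733

At I = 24401: Q = 191.825.
dQ/dI = -1.8/(2√I) = -0.00576154 at this income.
η = (dQ/dI)·(I/Q) = -0.00576154 × (24401/191.825) = -0.733.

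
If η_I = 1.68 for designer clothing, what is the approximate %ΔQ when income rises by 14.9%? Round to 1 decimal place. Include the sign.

%ΔQ ≈ η × %ΔI = 1.68 × 14.9% = 25.0%.

25.0%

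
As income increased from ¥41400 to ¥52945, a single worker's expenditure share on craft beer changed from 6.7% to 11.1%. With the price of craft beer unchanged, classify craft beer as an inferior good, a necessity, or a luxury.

The budget share rises as income rises, so η > 1.

luxury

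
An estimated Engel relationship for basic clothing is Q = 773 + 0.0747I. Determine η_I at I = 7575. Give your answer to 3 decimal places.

0.423

At I = 7575: Q = 1338.853.
dQ/dI = 0.0747.
η = (dQ/dI)·(I/Q) = 0.0747 × (7575/1338.853) = 0.423.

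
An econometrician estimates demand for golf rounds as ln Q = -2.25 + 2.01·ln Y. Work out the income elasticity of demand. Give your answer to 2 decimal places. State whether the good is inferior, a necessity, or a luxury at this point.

In a log-linear demand, the coefficient on ln Y is the income elasticity.
So η = 2.01.
η > 1 ⇒ luxury.

2.01 (luxury)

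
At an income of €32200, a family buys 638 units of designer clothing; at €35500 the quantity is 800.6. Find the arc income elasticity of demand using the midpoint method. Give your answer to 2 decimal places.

ΔQ = 800.6 − 638 = 162.6; midpoint Q̄ = (638 + 800.6)/2 = 719.3.
ΔI = 35500 − 32200 = 3300; midpoint Ī = (32200 + 35500)/2 = 33850.
η = (ΔQ/Q̄) ÷ (ΔI/Ī) = (162.6/719.3) ÷ (3300/33850) = 2.32.

2.32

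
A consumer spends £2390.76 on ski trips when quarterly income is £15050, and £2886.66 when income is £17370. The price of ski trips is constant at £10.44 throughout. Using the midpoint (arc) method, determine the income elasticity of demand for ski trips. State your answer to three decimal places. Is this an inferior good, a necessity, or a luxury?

1.313 (luxury)

With a constant price, Q₁ = 2390.76/10.44 = 229.000 and Q₂ = 2886.66/10.44 = 276.500 (equivalently, work directly with expenditure since P cancels).
Midpoint %ΔQ = (2886.66 − 2390.76)/2638.71 = 0.18793; midpoint %ΔI = (17370 − 15050)/16210 = 0.14312.
η = 0.18793 / 0.14312 = 1.313.
η > 1 ⇒ luxury.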